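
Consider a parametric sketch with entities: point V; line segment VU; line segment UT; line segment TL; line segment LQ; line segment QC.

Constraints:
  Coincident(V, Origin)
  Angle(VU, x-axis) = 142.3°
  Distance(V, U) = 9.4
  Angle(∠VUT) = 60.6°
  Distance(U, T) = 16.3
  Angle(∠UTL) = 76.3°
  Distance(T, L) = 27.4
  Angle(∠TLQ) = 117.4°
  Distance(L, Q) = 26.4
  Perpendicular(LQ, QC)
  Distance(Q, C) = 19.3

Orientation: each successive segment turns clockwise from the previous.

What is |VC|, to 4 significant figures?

25.72

∠TLQ = 117.4° gives LQ at -143.4° from the x-axis; with |LQ| = 26.4, Q = (-9.236, -30.70). The perpendicularity gives QC at right angles to LQ, so QC runs at 126.6°; with |QC| = 19.3, C = (-20.74, -15.20). Then |VC| = |C − V| = 25.72.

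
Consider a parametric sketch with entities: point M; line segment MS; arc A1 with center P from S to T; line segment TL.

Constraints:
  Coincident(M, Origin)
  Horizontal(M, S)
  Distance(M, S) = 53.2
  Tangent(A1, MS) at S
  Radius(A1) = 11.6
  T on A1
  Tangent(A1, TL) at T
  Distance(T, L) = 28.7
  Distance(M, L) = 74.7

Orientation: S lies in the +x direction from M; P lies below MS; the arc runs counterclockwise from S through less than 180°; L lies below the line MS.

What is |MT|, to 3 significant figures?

48.1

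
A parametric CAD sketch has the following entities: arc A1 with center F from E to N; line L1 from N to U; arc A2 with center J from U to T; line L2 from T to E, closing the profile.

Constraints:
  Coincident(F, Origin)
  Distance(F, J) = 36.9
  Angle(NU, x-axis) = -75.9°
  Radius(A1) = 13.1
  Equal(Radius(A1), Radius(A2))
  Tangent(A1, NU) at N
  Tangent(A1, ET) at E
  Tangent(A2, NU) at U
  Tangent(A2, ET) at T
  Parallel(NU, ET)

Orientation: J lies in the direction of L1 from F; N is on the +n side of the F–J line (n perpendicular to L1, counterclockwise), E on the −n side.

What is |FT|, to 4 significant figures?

39.16

The slot axis is L1's direction at -75.9°, so u = (cos -75.9°, sin -75.9°) = (0.2436, -0.9699) and n = (−sin -75.9°, cos -75.9°) = (0.9699, 0.2436). F is at the origin and J lies 36.9 along u from F, so J = 36.9·u = (8.989, -35.79). Tangency of A1 to both parallel lines with radius 13.1 puts N and E at F ± 13.1·n: N = (12.71, 3.191), E = (-12.71, -3.191). Equal radii place U and T the same way about J: U = J + 13.1·n = (21.69, -32.60), T = J − 13.1·n = (-3.716, -38.98). Then |FT| = |T − F| = 39.16.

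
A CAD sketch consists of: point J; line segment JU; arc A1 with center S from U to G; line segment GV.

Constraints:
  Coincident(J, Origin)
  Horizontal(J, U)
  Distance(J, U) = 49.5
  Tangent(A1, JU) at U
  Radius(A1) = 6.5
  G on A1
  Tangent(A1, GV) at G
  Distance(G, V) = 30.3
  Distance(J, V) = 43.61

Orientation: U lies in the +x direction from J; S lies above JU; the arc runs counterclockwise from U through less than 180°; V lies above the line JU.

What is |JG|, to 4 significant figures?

54.91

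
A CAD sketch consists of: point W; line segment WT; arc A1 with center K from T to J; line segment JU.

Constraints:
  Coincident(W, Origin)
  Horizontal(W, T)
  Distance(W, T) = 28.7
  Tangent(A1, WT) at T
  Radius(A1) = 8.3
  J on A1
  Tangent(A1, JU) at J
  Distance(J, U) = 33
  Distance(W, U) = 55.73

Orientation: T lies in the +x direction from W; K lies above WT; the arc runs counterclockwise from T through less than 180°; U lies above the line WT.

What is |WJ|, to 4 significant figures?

37.89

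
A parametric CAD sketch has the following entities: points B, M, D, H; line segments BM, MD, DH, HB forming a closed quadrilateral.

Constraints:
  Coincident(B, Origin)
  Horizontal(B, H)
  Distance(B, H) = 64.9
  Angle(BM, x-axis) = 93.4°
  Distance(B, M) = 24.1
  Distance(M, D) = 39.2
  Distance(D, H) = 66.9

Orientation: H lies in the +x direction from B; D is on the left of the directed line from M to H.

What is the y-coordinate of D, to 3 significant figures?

53.4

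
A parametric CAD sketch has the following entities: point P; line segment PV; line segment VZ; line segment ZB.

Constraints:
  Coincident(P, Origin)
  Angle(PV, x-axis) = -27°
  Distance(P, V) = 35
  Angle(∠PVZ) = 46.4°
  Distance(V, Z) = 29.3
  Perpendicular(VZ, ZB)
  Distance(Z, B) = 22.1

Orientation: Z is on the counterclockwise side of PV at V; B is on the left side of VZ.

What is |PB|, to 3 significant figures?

6.10

∠PVZ = 46.4°, so VZ runs at -27.0° + (180° − 46.4°) = 107° from the x-axis; with |VZ| = 29.3, Z = V + 29.3·(cos 107°, sin 107°) = (22.8, 12.2). The perpendicularity gives ZB at right angles to VZ; with |ZB| = 22.1 on the left of VZ, B = Z + 22.1·(-0.958, -0.286) = (1.64, 5.88). Then |PB| = |B − P| = 6.10.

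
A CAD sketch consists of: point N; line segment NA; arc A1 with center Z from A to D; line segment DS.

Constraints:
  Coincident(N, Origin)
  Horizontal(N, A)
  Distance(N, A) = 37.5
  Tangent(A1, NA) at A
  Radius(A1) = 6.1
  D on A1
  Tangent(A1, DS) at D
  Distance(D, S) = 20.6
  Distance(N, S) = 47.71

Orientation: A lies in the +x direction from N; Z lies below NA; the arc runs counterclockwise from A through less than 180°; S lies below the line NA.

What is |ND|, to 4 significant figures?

32.83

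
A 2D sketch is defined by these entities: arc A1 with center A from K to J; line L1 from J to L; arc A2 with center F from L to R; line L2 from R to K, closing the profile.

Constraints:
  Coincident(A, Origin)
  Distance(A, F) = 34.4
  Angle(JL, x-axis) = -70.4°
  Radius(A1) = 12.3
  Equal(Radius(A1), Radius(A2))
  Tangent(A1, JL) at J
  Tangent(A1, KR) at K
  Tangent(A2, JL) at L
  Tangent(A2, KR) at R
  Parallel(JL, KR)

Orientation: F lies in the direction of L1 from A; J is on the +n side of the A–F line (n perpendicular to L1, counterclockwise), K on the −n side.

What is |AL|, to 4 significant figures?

36.53

Tangency of A1 to both parallel lines with radius 12.3 puts J and K at A ± 12.3·n: J = (11.59, 4.126), K = (-11.59, -4.126). Equal radii place L and R the same way about F: L = F + 12.3·n = (23.13, -28.28), R = F − 12.3·n = (-0.04777, -36.53). Then |AL| = |L − A| = 36.53.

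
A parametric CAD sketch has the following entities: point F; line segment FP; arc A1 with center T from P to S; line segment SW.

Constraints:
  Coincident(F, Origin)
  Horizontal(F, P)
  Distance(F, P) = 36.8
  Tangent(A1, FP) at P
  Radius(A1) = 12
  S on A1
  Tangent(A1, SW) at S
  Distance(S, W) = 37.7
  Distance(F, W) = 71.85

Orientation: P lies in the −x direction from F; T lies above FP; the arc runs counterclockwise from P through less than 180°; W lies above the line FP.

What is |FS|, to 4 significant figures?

34.51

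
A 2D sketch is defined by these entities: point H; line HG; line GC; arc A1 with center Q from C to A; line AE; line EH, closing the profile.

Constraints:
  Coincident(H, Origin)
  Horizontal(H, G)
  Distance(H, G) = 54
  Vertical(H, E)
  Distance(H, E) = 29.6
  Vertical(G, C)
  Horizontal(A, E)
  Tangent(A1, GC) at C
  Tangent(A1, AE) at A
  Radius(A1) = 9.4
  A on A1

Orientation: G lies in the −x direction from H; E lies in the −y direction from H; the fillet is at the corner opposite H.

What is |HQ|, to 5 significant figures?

48.961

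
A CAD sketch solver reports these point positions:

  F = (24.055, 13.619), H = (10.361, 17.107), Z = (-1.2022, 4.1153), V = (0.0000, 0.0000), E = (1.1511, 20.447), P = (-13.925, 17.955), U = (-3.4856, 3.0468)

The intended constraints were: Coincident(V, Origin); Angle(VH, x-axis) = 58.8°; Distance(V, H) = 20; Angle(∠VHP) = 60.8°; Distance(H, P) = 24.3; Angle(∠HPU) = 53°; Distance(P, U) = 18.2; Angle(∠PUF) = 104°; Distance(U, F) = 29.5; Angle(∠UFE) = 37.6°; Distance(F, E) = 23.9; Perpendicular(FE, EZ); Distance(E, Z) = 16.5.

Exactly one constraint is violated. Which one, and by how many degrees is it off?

Perpendicular(FE, EZ) — off by 8.40°.

V = (0.00, 0.00) ✓; VH at 58.80° ✓; |VH| = 20.00 ✓; ∠VHP = 60.80° ✓; |HP| = 24.30 ✓; ∠HPU = 53.00° ✓; |PU| = 18.20 ✓; ∠PUF = 104.0° ✓; |UF| = 29.50 ✓; ∠UFE = 37.60° ✓; |FE| = 23.90 ✓; ∠(FE, EZ) = 98.40° ✗; |EZ| = 16.50 ✓.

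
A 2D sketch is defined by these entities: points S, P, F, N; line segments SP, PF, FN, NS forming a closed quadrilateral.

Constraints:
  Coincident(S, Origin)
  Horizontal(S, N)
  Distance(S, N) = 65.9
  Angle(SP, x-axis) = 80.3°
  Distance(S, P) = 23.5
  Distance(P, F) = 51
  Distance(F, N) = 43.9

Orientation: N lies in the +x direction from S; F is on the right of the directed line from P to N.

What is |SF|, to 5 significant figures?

35.425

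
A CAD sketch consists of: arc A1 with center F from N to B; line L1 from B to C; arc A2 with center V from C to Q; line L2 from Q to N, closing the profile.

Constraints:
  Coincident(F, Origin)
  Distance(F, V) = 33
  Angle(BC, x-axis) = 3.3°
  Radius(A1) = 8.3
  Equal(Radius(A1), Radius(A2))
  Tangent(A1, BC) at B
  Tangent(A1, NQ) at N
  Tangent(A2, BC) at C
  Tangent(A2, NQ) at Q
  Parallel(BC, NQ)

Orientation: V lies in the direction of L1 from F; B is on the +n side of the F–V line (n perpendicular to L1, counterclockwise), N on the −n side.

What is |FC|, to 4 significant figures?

34.03

Tangency of A1 to both parallel lines with radius 8.3 puts B and N at F ± 8.3·n: B = (-0.4778, 8.286), N = (0.4778, -8.286). Equal radii place C and Q the same way about V: C = V + 8.3·n = (32.47, 10.19), Q = V − 8.3·n = (33.42, -6.387). Then |FC| = |C − F| = 34.03.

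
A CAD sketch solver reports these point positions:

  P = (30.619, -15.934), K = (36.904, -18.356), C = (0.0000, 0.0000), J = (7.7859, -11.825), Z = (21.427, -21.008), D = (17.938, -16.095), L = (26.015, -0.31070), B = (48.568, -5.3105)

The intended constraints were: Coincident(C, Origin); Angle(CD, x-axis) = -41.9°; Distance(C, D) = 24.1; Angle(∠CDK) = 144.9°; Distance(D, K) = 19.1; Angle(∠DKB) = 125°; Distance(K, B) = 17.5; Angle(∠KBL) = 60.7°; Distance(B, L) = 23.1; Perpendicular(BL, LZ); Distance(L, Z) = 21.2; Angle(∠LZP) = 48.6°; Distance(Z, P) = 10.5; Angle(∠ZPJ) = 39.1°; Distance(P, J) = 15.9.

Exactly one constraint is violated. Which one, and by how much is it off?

Distance(P, J) = 15.9 — off by 7.30.

C = (0.00, 0.00) ✓; CD at -41.90° ✓; |CD| = 24.10 ✓; ∠CDK = 144.9° ✓; |DK| = 19.10 ✓; ∠DKB = 125.0° ✓; |KB| = 17.50 ✓; ∠KBL = 60.70° ✓; |BL| = 23.10 ✓; ∠(BL, LZ) = 90.00° ✓; |LZ| = 21.20 ✓; ∠LZP = 48.60° ✓; |ZP| = 10.50 ✓; ∠ZPJ = 39.10° ✓; |PJ| = 23.20 ✗.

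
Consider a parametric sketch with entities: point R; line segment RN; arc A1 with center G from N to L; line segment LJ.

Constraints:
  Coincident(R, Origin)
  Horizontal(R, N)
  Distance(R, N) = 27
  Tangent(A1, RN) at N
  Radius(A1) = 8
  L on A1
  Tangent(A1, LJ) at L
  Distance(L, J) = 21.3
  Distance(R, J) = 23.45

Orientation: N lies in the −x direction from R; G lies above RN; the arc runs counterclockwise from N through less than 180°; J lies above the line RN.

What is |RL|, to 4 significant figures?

20.58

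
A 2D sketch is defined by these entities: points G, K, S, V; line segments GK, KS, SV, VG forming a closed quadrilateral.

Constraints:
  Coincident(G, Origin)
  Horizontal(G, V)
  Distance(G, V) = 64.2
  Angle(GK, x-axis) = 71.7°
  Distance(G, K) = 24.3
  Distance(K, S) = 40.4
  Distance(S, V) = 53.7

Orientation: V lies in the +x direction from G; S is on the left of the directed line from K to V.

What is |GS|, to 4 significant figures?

62.04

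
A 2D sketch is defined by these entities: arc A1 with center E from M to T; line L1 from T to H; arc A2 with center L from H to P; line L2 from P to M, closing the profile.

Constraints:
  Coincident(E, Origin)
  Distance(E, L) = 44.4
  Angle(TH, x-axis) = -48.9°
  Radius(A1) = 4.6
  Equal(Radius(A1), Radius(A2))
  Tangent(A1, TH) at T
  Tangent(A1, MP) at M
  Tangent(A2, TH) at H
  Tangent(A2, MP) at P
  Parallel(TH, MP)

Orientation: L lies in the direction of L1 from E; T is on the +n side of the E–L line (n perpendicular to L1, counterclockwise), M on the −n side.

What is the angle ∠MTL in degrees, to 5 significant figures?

84.085°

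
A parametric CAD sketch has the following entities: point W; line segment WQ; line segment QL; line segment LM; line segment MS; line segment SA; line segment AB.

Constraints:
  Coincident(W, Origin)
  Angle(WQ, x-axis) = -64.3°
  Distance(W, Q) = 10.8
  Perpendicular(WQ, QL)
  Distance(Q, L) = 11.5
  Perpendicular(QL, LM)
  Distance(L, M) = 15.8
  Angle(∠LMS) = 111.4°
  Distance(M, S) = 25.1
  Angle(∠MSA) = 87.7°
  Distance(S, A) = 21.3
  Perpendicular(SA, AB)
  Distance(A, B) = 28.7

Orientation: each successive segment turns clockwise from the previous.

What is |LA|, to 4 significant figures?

30.72

W is at the origin; WQ runs at -64.3° with length 10.8, so Q = (4.684, -9.732). WQ ⟂ QL, so QL runs at -154.3°; with |QL| = 11.5, L = (-5.679, -14.72). QL ⟂ LM, so LM runs at 115.7°; with |LM| = 15.8, M = (-12.53, -0.4817). ∠LMS = 111.4° gives MS at 47.10° from the x-axis; with |MS| = 25.1, S = (4.555, 17.91). ∠MSA = 87.7° gives SA at -45.20° from the x-axis; with |SA| = 21.3, A = (19.56, 2.791). Then |LA| = |A − L| = 30.72.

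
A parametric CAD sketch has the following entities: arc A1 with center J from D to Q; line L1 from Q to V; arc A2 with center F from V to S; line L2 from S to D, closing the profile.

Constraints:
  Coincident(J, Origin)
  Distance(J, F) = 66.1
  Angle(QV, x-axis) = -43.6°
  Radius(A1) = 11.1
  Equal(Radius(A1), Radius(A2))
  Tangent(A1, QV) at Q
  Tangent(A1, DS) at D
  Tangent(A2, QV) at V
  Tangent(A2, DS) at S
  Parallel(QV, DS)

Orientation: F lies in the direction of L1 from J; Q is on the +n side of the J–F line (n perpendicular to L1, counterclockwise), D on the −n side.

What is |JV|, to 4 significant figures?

67.03

The slot axis is L1's direction at -43.6°, so u = (cos -43.6°, sin -43.6°) = (0.7242, -0.6896) and n = (−sin -43.6°, cos -43.6°) = (0.6896, 0.7242). J is at the origin and F lies 66.1 along u from J, so F = 66.1·u = (47.87, -45.58). Tangency of A1 to both parallel lines with radius 11.1 puts Q and D at J ± 11.1·n: Q = (7.655, 8.038), D = (-7.655, -8.038). Equal radii place V and S the same way about F: V = F + 11.1·n = (55.52, -37.55), S = F − 11.1·n = (40.21, -53.62). Then |JV| = |V − J| = 67.03.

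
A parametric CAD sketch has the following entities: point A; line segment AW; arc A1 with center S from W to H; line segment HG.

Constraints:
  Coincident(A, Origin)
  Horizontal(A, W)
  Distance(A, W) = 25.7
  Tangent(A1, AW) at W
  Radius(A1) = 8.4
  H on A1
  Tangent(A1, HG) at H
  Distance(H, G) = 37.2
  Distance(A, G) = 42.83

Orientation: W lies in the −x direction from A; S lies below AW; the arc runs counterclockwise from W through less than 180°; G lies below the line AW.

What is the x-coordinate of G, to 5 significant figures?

-7.8544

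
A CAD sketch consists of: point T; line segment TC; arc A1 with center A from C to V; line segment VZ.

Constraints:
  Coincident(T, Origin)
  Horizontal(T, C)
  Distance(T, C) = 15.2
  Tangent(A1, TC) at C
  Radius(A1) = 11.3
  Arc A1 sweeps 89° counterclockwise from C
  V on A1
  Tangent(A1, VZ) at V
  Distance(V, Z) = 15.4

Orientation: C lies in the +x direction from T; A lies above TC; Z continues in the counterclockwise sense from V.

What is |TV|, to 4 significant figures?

28.73

The tangent condition forces AC to be normal to TC, so A = C + (0, 11.3) = (15.20, 11.30). On A1, C sits at bearing -90° from A; an 89° counterclockwise sweep puts V at bearing -1°, so V = A + 11.3·(cos -1°, sin -1°) = (26.50, 11.10). Then |TV| = |V − T| = 28.73.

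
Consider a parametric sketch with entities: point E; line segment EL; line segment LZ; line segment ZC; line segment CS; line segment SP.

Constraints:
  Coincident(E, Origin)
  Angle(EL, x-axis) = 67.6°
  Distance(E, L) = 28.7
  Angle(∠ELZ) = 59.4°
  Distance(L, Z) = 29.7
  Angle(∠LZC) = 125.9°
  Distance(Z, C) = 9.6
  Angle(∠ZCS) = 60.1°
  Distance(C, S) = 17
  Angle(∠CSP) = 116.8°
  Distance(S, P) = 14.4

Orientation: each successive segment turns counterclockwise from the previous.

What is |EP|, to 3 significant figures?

27.5

E is at the origin; EL runs at 67.6° with length 28.7, so L = (10.9, 26.5). ∠ELZ = 59.4° gives LZ at -172° from the x-axis; with |LZ| = 29.7, Z = (-18.5, 22.3). ∠LZC = 125.9° gives ZC at -118° from the x-axis; with |ZC| = 9.6, C = (-22.9, 13.8). ∠ZCS = 60.1° gives CS at 2.20° from the x-axis; with |CS| = 17.0, S = (-5.93, 14.5). ∠CSP = 116.8° gives SP at 65.4° from the x-axis; with |SP| = 14.4, P = (0.0598, 27.5). Then |EP| = |P − E| = 27.5.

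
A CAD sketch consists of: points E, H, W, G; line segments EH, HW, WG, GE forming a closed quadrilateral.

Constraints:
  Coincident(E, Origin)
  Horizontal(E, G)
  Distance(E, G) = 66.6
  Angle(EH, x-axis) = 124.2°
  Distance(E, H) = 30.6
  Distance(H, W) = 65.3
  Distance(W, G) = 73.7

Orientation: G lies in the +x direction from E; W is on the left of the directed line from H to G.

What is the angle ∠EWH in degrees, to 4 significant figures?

24.28°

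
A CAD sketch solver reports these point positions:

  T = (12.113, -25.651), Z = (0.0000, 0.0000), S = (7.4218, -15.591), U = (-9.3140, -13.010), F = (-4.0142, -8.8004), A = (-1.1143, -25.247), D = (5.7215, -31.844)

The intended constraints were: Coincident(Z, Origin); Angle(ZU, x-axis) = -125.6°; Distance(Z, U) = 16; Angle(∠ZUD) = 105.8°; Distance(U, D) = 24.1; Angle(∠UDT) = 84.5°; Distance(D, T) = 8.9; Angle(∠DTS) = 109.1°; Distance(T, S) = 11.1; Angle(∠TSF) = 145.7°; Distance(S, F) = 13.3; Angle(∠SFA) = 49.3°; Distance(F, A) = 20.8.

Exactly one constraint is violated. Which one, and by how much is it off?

Distance(F, A) = 20.8 — off by 4.10.

Z = (0.00, 0.00) ✓; ZU at -125.6° ✓; |ZU| = 16.00 ✓; ∠ZUD = 105.8° ✓; |UD| = 24.10 ✓; ∠UDT = 84.50° ✓; |DT| = 8.900 ✓; ∠DTS = 109.1° ✓; |TS| = 11.10 ✓; ∠TSF = 145.7° ✓; |SF| = 13.30 ✓; ∠SFA = 49.30° ✓; |FA| = 16.70 ✗.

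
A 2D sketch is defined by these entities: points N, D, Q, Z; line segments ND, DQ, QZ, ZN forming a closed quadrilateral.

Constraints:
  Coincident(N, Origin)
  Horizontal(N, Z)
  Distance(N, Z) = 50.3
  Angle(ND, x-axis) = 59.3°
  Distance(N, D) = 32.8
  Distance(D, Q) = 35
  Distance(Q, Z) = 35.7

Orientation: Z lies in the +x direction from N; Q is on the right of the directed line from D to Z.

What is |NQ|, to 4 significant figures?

16.68

Checks: |DQ| = 35.00 ✓; |QZ| = 35.70 ✓.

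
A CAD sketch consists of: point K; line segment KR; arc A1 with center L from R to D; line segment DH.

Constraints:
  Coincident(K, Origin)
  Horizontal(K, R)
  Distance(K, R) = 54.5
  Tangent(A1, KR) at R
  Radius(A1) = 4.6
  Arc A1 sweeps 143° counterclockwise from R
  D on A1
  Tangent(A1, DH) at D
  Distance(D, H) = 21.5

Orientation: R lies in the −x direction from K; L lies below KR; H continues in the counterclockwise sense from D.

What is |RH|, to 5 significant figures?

25.640

K is at the origin; K and R share the same y with |KR| = 54.5 and R on the −x side, so R = (-54.500, 0.0000). A1 meets KR tangentially, so LR is at right angles to KR, so L = R + (0, -4.6) = (-54.500, -4.6000). On A1, R sits at bearing 90° from L; a 143° counterclockwise sweep puts D at bearing 233°, so D = L + 4.6·(cos 233°, sin 233°) = (-57.268, -8.2737). Since A1 is tangent to DH there, LD ⟂ DH, so DH runs along (−sin 233°, cos 233°); with |DH| = 21.5, H = (-40.098, -21.213). Then |RH| = |H − R| = 25.640.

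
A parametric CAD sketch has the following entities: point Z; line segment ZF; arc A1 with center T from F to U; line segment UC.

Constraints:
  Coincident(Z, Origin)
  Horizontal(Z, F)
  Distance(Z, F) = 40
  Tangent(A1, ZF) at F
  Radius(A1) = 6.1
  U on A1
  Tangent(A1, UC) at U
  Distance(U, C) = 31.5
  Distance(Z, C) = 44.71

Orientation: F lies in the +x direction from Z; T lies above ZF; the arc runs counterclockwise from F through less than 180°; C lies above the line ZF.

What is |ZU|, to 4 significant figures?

46.03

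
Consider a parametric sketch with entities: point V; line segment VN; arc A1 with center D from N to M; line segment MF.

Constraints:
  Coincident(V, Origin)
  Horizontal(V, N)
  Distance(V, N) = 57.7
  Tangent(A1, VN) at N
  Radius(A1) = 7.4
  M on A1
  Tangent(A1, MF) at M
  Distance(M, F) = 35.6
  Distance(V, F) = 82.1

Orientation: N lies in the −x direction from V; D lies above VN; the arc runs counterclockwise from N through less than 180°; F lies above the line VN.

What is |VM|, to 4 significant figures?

52.76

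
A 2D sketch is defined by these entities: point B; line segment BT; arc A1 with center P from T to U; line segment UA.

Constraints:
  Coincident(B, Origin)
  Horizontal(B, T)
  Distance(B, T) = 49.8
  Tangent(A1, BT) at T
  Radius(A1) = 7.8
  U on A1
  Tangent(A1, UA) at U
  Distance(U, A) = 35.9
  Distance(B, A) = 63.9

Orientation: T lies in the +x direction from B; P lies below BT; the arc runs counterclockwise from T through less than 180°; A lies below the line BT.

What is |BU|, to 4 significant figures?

42.93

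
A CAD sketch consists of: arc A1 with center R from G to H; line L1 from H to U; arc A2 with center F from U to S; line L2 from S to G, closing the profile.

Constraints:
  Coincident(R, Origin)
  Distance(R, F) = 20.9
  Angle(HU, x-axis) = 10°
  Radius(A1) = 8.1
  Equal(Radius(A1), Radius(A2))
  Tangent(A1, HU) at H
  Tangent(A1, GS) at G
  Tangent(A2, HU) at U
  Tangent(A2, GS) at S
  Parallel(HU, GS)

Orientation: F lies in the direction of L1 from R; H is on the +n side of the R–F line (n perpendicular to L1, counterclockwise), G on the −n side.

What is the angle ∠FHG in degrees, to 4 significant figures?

68.82°

The slot axis is L1's direction at 10.0°, so u = (cos 10.0°, sin 10.0°) = (0.9848, 0.1736) and n = (−sin 10.0°, cos 10.0°) = (-0.1736, 0.9848). R is at the origin and F lies 20.9 along u from R, so F = 20.9·u = (20.58, 3.629). Tangency of A1 to both parallel lines with radius 8.1 puts H and G at R ± 8.1·n: H = (-1.407, 7.977), G = (1.407, -7.977). Then cos ∠FHG = HF·HG / (|HF||HG|), giving 68.82°.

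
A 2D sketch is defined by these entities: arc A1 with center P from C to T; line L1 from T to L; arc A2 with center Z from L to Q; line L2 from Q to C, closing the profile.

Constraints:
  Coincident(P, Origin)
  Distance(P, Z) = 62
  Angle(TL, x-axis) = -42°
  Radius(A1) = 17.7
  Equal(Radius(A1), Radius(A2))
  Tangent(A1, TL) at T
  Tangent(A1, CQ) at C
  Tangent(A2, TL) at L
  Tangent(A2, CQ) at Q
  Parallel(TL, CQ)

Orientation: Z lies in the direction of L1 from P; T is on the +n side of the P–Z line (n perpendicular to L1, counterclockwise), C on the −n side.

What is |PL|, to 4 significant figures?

64.48

Tangency of A1 to both parallel lines with radius 17.7 puts T and C at P ± 17.7·n: T = (11.84, 13.15), C = (-11.84, -13.15). Equal radii place L and Q the same way about Z: L = Z + 17.7·n = (57.92, -28.33), Q = Z − 17.7·n = (34.23, -54.64). Then |PL| = |L − P| = 64.48.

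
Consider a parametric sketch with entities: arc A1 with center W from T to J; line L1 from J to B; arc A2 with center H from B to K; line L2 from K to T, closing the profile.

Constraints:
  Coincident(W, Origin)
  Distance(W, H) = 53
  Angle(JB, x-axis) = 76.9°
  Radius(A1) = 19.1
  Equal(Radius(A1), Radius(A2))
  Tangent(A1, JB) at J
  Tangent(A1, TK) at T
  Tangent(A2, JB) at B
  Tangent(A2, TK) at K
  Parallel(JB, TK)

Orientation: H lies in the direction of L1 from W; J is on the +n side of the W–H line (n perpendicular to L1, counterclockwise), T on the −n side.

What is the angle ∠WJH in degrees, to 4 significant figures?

70.18°

The slot axis is L1's direction at 76.9°, so u = (cos 76.9°, sin 76.9°) = (0.2267, 0.9740) and n = (−sin 76.9°, cos 76.9°) = (-0.9740, 0.2267). W is at the origin and H lies 53.0 along u from W, so H = 53.0·u = (12.01, 51.62). Tangency of A1 to both parallel lines with radius 19.1 puts J and T at W ± 19.1·n: J = (-18.60, 4.329), T = (18.60, -4.329). Then cos ∠WJH = JW·JH / (|JW||JH|), giving 70.18°.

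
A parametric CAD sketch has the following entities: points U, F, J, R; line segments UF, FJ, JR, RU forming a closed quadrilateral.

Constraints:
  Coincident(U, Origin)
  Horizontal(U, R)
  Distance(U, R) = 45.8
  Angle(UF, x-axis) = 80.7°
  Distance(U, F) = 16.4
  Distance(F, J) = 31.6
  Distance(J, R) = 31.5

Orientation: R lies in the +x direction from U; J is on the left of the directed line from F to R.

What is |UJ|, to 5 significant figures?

42.577

U is at the origin; U and R share the same y with |UR| = 45.8 and R in +x, so R = (45.8, 0). UF runs at 80.7° with |UF| = 16.4, so F = (2.6503, 16.184). J is determined by |FJ| = 31.6 and |JR| = 31.5 together: it lies at the intersection of circle(F, 31.6) and circle(R, 31.5). With |FR| = 46.085, the foot of the radical line on FR is 23.111 from F and the perpendicular offset is √(31.6² − 23.111²) = 21.551. Taking the left-of-FR solution: J = (31.858, 28.246).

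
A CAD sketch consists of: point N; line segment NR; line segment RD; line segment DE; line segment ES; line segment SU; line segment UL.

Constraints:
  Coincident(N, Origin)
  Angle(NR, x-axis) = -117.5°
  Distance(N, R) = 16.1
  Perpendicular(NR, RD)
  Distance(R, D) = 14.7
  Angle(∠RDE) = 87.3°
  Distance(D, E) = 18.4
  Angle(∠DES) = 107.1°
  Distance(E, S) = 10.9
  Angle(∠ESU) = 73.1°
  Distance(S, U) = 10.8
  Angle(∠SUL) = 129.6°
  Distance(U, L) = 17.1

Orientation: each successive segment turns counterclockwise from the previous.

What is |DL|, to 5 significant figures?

2.6855

∠ESU = 73.1° gives SU at -115.00° from the x-axis; with |SU| = 10.8, U = (0.64555, -6.8742). ∠SUL = 129.6° gives UL at -64.600° from the x-axis; with |UL| = 17.1, L = (7.9803, -22.321). Then |DL| = |L − D| = 2.6855.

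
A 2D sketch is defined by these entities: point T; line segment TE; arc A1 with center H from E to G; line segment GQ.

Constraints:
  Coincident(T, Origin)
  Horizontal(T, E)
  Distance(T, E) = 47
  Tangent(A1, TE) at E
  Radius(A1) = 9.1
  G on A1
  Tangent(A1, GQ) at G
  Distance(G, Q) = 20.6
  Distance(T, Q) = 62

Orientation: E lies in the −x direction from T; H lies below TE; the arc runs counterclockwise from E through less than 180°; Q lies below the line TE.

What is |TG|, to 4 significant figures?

56.94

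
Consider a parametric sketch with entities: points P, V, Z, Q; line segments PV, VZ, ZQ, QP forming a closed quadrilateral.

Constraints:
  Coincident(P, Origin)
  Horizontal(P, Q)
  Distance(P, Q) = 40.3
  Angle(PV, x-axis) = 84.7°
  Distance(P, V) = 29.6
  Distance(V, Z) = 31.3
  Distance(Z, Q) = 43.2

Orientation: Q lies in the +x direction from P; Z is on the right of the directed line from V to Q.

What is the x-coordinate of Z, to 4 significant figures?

-2.880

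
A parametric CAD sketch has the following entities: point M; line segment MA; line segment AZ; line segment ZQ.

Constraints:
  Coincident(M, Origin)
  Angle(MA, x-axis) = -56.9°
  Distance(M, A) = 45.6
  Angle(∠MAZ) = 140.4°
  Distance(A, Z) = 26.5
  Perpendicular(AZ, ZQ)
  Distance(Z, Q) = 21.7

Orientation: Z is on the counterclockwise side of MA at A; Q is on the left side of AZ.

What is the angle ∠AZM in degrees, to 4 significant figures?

25.25°

M is at the origin; MA runs at -56.9° with length 45.6, so A = 45.6·(cos -56.9°, sin -56.9°) = (24.90, -38.20). ∠MAZ = 140.4°, so AZ runs at -56.9° + (180° − 140.4°) = -17.30° from the x-axis; with |AZ| = 26.5, Z = A + 26.5·(cos -17.30°, sin -17.30°) = (50.20, -46.08). Then cos ∠AZM = ZA·ZM / (|ZA||ZM|), giving 25.25°.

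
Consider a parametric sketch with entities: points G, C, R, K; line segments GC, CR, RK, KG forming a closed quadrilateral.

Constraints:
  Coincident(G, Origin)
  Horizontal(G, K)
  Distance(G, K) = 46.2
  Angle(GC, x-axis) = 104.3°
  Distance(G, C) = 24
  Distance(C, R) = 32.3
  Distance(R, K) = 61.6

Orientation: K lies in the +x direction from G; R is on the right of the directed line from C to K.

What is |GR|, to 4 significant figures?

16.81

Checks: |CR| = 32.30 ✓; |RK| = 61.60 ✓.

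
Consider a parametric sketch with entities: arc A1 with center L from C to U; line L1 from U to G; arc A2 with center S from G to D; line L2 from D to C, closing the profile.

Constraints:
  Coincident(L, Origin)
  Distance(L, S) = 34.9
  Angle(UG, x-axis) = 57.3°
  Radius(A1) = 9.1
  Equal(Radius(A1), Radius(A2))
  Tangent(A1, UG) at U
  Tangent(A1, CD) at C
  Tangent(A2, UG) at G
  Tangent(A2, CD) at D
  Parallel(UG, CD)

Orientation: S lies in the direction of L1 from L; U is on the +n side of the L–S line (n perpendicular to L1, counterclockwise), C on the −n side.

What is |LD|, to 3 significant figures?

36.1

The slot axis is L1's direction at 57.3°, so u = (cos 57.3°, sin 57.3°) = (0.540, 0.842) and n = (−sin 57.3°, cos 57.3°) = (-0.842, 0.540). L is at the origin and S lies 34.9 along u from L, so S = 34.9·u = (18.9, 29.4). Tangency of A1 to both parallel lines with radius 9.1 puts U and C at L ± 9.1·n: U = (-7.66, 4.92), C = (7.66, -4.92). Equal radii place G and D the same way about S: G = S + 9.1·n = (11.2, 34.3), D = S − 9.1·n = (26.5, 24.5). Then |LD| = |D − L| = 36.1.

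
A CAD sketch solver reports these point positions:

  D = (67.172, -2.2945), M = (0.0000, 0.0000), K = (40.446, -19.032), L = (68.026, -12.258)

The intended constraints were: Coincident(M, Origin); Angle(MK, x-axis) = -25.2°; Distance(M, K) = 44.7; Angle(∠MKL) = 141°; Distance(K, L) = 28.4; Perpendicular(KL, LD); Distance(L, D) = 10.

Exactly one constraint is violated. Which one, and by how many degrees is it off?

Perpendicular(KL, LD) — off by 8.90°.

M = (0.00, 0.00) ✓; MK at -25.20° ✓; |MK| = 44.70 ✓; ∠MKL = 141.0° ✓; |KL| = 28.40 ✓; ∠(KL, LD) = 81.10° ✗; |LD| = 10.00 ✓.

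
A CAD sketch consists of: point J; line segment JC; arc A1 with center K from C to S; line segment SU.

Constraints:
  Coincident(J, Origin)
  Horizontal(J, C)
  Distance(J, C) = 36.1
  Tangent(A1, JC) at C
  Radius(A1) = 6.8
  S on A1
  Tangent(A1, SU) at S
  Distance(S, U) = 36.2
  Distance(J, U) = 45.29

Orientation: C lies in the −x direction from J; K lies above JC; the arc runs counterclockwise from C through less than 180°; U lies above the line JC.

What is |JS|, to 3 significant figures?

29.9

Checks: |KS| = 6.800 ✓; ∠(KS, SU) = 90.00° ✓; |SU| = 36.20 ✓; |JU| = 45.29 ✓.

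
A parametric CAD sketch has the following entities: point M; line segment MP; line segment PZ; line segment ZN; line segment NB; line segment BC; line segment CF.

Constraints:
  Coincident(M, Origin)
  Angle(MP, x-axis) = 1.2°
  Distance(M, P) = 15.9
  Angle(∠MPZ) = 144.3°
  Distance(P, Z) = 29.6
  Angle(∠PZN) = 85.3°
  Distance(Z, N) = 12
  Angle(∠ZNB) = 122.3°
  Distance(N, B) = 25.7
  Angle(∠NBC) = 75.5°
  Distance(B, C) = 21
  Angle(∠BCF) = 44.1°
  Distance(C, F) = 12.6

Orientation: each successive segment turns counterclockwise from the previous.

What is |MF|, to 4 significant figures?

24.60

M is at the origin; MP runs at 1.2° with length 15.9, so P = (15.90, 0.3330). ∠MPZ = 144.3° gives PZ at 36.90° from the x-axis; with |PZ| = 29.6, Z = (39.57, 18.11). ∠PZN = 85.3° gives ZN at 131.6° from the x-axis; with |ZN| = 12.0, N = (31.60, 27.08). ∠ZNB = 122.3° gives NB at -170.7° from the x-axis; with |NB| = 25.7, B = (6.238, 22.93). ∠NBC = 75.5° gives BC at -66.20° from the x-axis; with |BC| = 21.0, C = (14.71, 3.712). ∠BCF = 44.1° gives CF at 69.70° from the x-axis; with |CF| = 12.6, F = (19.08, 15.53). Then |MF| = |F − M| = 24.60.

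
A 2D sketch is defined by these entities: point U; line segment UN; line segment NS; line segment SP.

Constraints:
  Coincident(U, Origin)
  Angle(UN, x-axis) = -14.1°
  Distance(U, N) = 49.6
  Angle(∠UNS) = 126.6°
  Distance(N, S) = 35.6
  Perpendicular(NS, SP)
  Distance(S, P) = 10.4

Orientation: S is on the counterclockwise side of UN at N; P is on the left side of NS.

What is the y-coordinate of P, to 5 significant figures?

18.513

∠UNS = 126.6°, so NS runs at -14.1° + (180° − 126.6°) = 39.300° from the x-axis; with |NS| = 35.6, S = N + 35.6·(cos 39.300°, sin 39.300°) = (75.654, 10.465). The perpendicularity gives SP at right angles to NS; with |SP| = 10.4 on the left of NS, P = S + 10.4·(-0.63338, 0.77384) = (69.067, 18.513). So P.y = 18.513.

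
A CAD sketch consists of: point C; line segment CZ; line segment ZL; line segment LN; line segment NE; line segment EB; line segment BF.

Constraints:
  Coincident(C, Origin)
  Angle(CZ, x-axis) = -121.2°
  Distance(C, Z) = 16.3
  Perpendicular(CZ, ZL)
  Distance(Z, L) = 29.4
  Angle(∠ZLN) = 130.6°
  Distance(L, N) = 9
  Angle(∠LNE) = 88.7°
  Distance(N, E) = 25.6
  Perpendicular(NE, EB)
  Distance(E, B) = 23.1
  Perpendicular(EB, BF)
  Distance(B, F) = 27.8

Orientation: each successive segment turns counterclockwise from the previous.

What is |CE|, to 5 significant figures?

16.856

C is at the origin; CZ runs at -121.2° with length 16.3, so Z = (-8.4438, -13.942). CZ ⟂ ZL, so ZL runs at -31.200°; with |ZL| = 29.4, L = (16.704, -29.172). ∠ZLN = 130.6° gives LN at 18.200° from the x-axis; with |LN| = 9.0, N = (25.254, -26.361). ∠LNE = 88.7° gives NE at 109.50° from the x-axis; with |NE| = 25.6, E = (16.708, -2.2298). Then |CE| = |E − C| = 16.856.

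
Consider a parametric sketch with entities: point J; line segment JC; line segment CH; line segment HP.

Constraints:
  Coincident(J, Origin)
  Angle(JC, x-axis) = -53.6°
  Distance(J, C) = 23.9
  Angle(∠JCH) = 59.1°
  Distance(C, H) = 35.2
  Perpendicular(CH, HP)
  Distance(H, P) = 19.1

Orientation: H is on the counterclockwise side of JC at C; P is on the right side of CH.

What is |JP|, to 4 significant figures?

45.76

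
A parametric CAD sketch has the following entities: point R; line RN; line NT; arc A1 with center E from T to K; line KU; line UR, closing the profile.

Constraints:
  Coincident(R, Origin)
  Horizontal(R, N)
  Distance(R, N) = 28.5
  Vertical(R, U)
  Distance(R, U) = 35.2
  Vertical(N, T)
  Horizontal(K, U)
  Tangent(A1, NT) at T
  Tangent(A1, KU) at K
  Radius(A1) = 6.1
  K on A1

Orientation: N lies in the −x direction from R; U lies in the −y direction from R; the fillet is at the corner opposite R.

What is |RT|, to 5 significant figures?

40.732

The virtual corner opposite R is at (-28.500, -35.200). The tangent condition forces ET to be normal to NT and since A1 is tangent to KU there, EK ⟂ KU, with radius 6.1, so the center E sits 6.1 in from both sides at E = (-22.400, -29.100). That places the tangent points at T = (-28.500, -29.100) on NT and K = (-22.400, -35.200) on KU. Then |RT| = |T − R| = 40.732.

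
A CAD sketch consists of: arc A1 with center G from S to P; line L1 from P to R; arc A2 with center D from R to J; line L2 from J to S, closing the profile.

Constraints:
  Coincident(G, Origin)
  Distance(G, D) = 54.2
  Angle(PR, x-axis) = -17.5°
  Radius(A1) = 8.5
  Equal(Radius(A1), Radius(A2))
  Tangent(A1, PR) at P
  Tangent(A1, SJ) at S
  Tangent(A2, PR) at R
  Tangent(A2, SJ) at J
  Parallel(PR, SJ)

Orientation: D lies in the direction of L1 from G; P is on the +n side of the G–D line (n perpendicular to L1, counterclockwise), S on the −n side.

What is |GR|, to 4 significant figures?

54.86

The slot axis is L1's direction at -17.5°, so u = (cos -17.5°, sin -17.5°) = (0.9537, -0.3007) and n = (−sin -17.5°, cos -17.5°) = (0.3007, 0.9537). G is at the origin and D lies 54.2 along u from G, so D = 54.2·u = (51.69, -16.30). Tangency of A1 to both parallel lines with radius 8.5 puts P and S at G ± 8.5·n: P = (2.556, 8.107), S = (-2.556, -8.107). Equal radii place R and J the same way about D: R = D + 8.5·n = (54.25, -8.192), J = D − 8.5·n = (49.14, -24.40). Then |GR| = |R − G| = 54.86.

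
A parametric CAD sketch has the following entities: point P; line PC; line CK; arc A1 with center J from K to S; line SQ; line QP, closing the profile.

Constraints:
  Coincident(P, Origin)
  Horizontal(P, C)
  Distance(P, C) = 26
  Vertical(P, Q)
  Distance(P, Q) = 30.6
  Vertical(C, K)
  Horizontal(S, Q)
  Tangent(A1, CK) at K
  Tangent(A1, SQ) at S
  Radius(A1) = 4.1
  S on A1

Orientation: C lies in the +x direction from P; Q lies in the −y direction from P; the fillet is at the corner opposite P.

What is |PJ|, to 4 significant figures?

34.38

P is at the origin; PC is horizontal with |PC| = 26.0 and C on the +x side, so C = (26.00, 0.000). P and Q share the same x with |PQ| = 30.6 and Q on the −y side, so Q = (0.000, -30.60). The virtual corner opposite P is at (26.00, -30.60). Tangency of A1 to CK means the radius JK is perpendicular to CK and the tangent condition forces JS to be normal to SQ, with radius 4.1, so the center J sits 4.1 in from both sides at J = (21.90, -26.50). Then |PJ| = |J − P| = 34.38.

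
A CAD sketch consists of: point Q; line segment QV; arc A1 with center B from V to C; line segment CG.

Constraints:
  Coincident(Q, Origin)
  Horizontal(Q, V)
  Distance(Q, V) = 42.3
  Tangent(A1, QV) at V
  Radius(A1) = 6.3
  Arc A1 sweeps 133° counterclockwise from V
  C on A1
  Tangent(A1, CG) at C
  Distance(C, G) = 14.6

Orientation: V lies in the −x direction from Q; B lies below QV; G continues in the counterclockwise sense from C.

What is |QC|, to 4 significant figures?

48.09

Q is at the origin; Q and V share the same y with |QV| = 42.3 and V on the −x side, so V = (-42.30, 0.000). The tangent condition forces BV to be normal to QV, so B = V + (0, -6.3) = (-42.30, -6.300). On A1, V sits at bearing 90° from B; a 133° counterclockwise sweep puts C at bearing 223°, so C = B + 6.3·(cos 223°, sin 223°) = (-46.91, -10.60). Then |QC| = |C − Q| = 48.09.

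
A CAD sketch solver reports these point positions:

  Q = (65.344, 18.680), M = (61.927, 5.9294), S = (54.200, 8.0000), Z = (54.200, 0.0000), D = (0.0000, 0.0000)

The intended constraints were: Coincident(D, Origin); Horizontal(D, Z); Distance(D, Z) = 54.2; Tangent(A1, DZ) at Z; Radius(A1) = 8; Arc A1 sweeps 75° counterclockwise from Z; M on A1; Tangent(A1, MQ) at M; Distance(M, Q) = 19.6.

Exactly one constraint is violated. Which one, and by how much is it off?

Distance(M, Q) = 19.6 — off by 6.40.

D = (0.00, 0.00) ✓; D.y = 0.00, Z.y = 0.00 ✓; |DZ| = 54.20 ✓; ∠(SZ, ZD) = 90.00° ✓; |SZ| = 8.000 ✓; bearing(S→M) − bearing(S→Z) = 75.00° ✓; |SM| = 8.000 ✓; ∠(SM, MQ) = 90.00° ✓; |MQ| = 13.20 ✗.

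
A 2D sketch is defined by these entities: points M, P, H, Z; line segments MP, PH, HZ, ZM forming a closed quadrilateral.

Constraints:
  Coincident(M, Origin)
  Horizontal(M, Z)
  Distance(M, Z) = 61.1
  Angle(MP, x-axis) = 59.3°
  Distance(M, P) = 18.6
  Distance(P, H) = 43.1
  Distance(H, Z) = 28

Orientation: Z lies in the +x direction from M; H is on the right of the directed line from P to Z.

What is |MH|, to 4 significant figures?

41.49

Checks: M.y = 0.00, Z.y = 0.00 ✓; |PH| = 43.10 ✓; |HZ| = 28.00 ✓.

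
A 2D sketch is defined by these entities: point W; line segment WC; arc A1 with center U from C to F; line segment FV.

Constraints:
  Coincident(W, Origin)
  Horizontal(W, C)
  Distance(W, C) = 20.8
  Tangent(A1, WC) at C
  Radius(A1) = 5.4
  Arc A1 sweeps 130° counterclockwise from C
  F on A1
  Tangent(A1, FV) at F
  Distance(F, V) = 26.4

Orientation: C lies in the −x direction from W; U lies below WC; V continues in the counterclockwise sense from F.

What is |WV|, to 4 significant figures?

30.17

On A1, C sits at bearing 90° from U; a 130° counterclockwise sweep puts F at bearing 220°, so F = U + 5.4·(cos 220°, sin 220°) = (-24.94, -8.871). The tangent condition forces UF to be normal to FV, so FV runs along (−sin 220°, cos 220°); with |FV| = 26.4, V = (-7.967, -29.09). Then |WV| = |V − W| = 30.17.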